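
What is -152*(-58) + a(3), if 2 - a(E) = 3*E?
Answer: 8809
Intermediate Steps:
a(E) = 2 - 3*E
-152*(-58) + a(3) = -152*(-58) + (2 - 3*3) = 8816 + (2 - 9) = 8816 - 7 = 8809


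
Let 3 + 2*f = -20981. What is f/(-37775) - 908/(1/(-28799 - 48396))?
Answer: 2647765351992/37775 ≈ 7.0093e+7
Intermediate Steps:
f = -10492 (f = -3/2 + (1/2)*(-20981) = -3/2 - 20981/2 = -10492)
f/(-37775) - 908/(1/(-28799 - 48396)) = -10492/(-37775) - 908/(1/(-28799 - 48396)) = -10492*(-1/37775) - 908/(1/(-77195)) = 10492/37775 - 908/(-1/77195) = 10492/37775 - 908*(-77195) = 10492/37775 + 70093060 = 2647765351992/37775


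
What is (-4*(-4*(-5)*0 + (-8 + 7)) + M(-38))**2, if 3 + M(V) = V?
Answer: 1369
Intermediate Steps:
M(V) = -3 + V
(-4*(-4*(-5)*0 + (-8 + 7)) + M(-38))**2 = (-4*(-4*(-5)*0 + (-8 + 7)) + (-3 - 38))**2 = (-4*(20*0 - 1) - 41)**2 = (-4*(0 - 1) - 41)**2 = (-4*(-1) - 41)**2 = (4 - 41)**2 = (-37)**2 = 1369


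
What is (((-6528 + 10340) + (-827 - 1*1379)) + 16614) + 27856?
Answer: 46076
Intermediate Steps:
(((-6528 + 10340) + (-827 - 1*1379)) + 16614) + 27856 = ((3812 + (-827 - 1379)) + 16614) + 27856 = ((3812 - 2206) + 16614) + 27856 = (1606 + 16614) + 27856 = 18220 + 27856 = 46076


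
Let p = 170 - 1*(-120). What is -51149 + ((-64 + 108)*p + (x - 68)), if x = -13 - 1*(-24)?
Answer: -38446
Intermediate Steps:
x = 11 (x = -13 + 24 = 11)
p = 290 (p = 170 + 120 = 290)
-51149 + ((-64 + 108)*p + (x - 68)) = -51149 + ((-64 + 108)*290 + (11 - 68)) = -51149 + (44*290 - 57) = -51149 + (12760 - 57) = -51149 + 12703 = -38446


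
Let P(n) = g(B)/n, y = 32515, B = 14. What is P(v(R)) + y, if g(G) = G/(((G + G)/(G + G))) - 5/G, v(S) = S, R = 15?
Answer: 6828341/210 ≈ 32516.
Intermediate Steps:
g(G) = G - 5/G (g(G) = G/(((2*G)/((2*G)))) - 5/G = G/(((2*G)*(1/(2*G)))) - 5/G = G/1 - 5/G = G*1 - 5/G = G - 5/G)
P(n) = 191/(14*n) (P(n) = (14 - 5/14)/n = 191/(14*n))
P(v(R)) + y = (191/14)/15 + 32515 = (191/14)*(1/15) + 32515 = 191/210 + 32515 = 6828341/210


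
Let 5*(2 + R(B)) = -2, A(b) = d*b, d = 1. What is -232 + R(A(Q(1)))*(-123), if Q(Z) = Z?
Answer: 316/5 ≈ 63.200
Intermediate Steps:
A(b) = b (A(b) = 1*b = b)
R(B) = -12/5 (R(B) = -2 + (1/5)*(-2) = -2 - 2/5 = -12/5)
-232 + R(A(Q(1)))*(-123) = -232 - 12/5*(-123) = -232 + 1476/5 = 316/5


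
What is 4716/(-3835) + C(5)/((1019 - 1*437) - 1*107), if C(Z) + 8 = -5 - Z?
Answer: -461826/364325 ≈ -1.2676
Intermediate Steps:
C(Z) = -13 - Z (C(Z) = -8 + (-5 - Z) = -13 - Z)
4716/(-3835) + C(5)/((1019 - 1*437) - 1*107) = 4716/(-3835) + (-13 - 1*5)/((1019 - 1*437) - 1*107) = 4716*(-1/3835) + (-13 - 5)/((1019 - 437) - 107) = -4716/3835 - 18/(582 - 107) = -4716/3835 - 18/475 = -461826/364325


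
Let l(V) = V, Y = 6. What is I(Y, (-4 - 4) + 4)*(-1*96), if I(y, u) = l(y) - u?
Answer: -960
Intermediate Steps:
I(y, u) = y - u
I(Y, (-4 - 4) + 4)*(-1*96) = (6 - ((-4 - 4) + 4))*(-1*96) = (6 - (-8 + 4))*(-96) = (6 - 1*(-4))*(-96) = (6 + 4)*(-96) = 10*(-96) = -960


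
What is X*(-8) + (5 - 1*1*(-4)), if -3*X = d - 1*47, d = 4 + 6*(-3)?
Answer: -461/3 ≈ -153.67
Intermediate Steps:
d = -14 (d = 4 - 18 = -14)
X = 61/3 (X = -(-14 - 1*47)/3 = -(-14 - 47)/3 = -⅓*(-61) = 61/3 ≈ 20.333)
X*(-8) + (5 - 1*1*(-4)) = (61/3)*(-8) + (5 - 1*1*(-4)) = -488/3 + (5 - 1*(-4)) = -488/3 + (5 + 4) = -488/3 + 9 = -461/3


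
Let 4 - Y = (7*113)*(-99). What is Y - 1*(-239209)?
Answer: 317522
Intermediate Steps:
Y = 78313 (Y = 4 - 7*113*(-99) = 4 - 791*(-99) = 4 - 1*(-78309) = 4 + 78309 = 78313)
Y - 1*(-239209) = 78313 - 1*(-239209) = 78313 + 239209 = 317522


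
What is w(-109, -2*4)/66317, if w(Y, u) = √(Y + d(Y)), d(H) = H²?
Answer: 6*√327/66317 ≈ 0.0016361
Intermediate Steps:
w(Y, u) = √(Y + Y²)
w(-109, -2*4)/66317 = √(-109*(1 - 109))/66317 = √(-109*(-108))*(1/66317) = √11772*(1/66317) = (6*√327)*(1/66317) = 6*√327/66317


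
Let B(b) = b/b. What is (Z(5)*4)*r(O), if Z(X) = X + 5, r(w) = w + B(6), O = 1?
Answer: 80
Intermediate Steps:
B(b) = 1
r(w) = 1 + w (r(w) = w + 1 = 1 + w)
Z(X) = 5 + X
(Z(5)*4)*r(O) = ((5 + 5)*4)*(1 + 1) = (10*4)*2 = 40*2 = 80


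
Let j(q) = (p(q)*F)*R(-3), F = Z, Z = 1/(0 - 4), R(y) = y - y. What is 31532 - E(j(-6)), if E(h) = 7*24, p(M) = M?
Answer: 31364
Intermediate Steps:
R(y) = 0
Z = -¼ (Z = 1/(-4) = -¼ ≈ -0.25000)
F = -¼ ≈ -0.25000
j(q) = 0 (j(q) = (q*(-¼))*0 = -q/4*0 = 0)
E(h) = 168
31532 - E(j(-6)) = 31532 - 1*168 = 31532 - 168 = 31364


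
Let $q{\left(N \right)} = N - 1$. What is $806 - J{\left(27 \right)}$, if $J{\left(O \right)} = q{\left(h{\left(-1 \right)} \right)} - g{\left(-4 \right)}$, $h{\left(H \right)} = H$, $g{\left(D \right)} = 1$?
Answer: $809$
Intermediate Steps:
$q{\left(N \right)} = -1 + N$
$J{\left(O \right)} = -3$ ($J{\left(O \right)} = \left(-1 - 1\right) - 1 = -2 - 1 = -3$)
$806 - J{\left(27 \right)} = 806 - -3 = 806 + 3 = 809$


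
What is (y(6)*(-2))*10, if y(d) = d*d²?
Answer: -4320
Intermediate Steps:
y(d) = d³
(y(6)*(-2))*10 = (6³*(-2))*10 = (216*(-2))*10 = -432*10 = -4320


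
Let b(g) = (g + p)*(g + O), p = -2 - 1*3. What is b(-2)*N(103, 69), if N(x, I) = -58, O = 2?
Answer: 0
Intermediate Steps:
p = -5 (p = -2 - 3 = -5)
b(g) = (-5 + g)*(2 + g) (b(g) = (g - 5)*(g + 2) = (-5 + g)*(2 + g))
b(-2)*N(103, 69) = (-10 + (-2)² - 3*(-2))*(-58) = (-10 + 4 + 6)*(-58) = 0*(-58) = 0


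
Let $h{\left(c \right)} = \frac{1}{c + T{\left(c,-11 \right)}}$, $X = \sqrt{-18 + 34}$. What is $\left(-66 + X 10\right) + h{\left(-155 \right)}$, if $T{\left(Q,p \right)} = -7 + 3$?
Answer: $- \frac{4135}{159} \approx -26.006$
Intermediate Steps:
$X = 4$ ($X = \sqrt{16} = 4$)
$T{\left(Q,p \right)} = -4$
$h{\left(c \right)} = \frac{1}{-4 + c}$ ($h{\left(c \right)} = \frac{1}{c - 4} = \frac{1}{-4 + c}$)
$\left(-66 + X 10\right) + h{\left(-155 \right)} = \left(-66 + 4 \cdot 10\right) + \frac{1}{-4 - 155} = \left(-66 + 40\right) + \frac{1}{-159} = -26 - \frac{1}{159} = - \frac{4135}{159}$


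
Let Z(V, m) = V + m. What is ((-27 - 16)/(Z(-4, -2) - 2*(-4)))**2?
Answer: 1849/4 ≈ 462.25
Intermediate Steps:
((-27 - 16)/(Z(-4, -2) - 2*(-4)))**2 = ((-27 - 16)/((-4 - 2) - 2*(-4)))**2 = (-43/(-6 + 8))**2 = (-43/2)**2 = 1849/4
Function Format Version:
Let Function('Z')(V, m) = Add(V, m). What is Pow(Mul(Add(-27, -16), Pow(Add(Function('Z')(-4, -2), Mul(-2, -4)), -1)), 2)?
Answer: Rational(1849, 4) ≈ 462.25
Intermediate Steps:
Pow(Mul(Add(-27, -16), Pow(Add(Function('Z')(-4, -2), Mul(-2, -4)), -1)), 2) = Pow(Mul(Add(-27, -16), Pow(Add(Add(-4, -2), Mul(-2, -4)), -1)), 2) = Pow(Mul(-43, Pow(Add(-6, 8), -1)), 2) = Pow(Mul(-43, Pow(2, -1)), 2) = Pow(Mul(-43, Rational(1, 2)), 2) = Pow(Rational(-43, 2), 2) = Rational(1849, 4)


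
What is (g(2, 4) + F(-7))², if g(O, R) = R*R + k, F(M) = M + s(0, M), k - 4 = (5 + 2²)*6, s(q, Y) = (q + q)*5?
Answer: 4489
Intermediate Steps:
s(q, Y) = 10*q (s(q, Y) = (2*q)*5 = 10*q)
k = 58 (k = 4 + (5 + 2²)*6 = 4 + (5 + 4)*6 = 4 + 9*6 = 4 + 54 = 58)
F(M) = M (F(M) = M + 10*0 = M + 0 = M)
g(O, R) = 58 + R² (g(O, R) = R*R + 58 = R² + 58 = 58 + R²)
(g(2, 4) + F(-7))² = ((58 + 4²) - 7)² = ((58 + 16) - 7)² = (74 - 7)² = 67² = 4489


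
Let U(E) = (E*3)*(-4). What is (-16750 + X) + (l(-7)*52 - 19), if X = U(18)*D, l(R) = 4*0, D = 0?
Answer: -16769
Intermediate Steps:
U(E) = -12*E (U(E) = (3*E)*(-4) = -12*E)
l(R) = 0
X = 0 (X = -12*18*0 = -216*0 = 0)
(-16750 + X) + (l(-7)*52 - 19) = (-16750 + 0) + (0*52 - 19) = -16750 + (0 - 19) = -16750 - 19 = -16769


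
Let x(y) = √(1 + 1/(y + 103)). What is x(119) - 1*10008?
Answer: -10008 + √49506/222 ≈ -10007.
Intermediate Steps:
x(y) = √(1 + 1/(103 + y))
x(119) - 1*10008 = √((104 + 119)/(103 + 119)) - 1*10008 = √(223/222) - 10008 = √49506/222 - 10008 = -10008 + √49506/222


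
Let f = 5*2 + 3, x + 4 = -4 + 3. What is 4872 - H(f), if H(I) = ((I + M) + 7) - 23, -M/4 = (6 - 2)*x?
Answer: 4795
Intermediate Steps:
x = -5 (x = -4 + (-4 + 3) = -4 - 1 = -5)
M = 80 (M = -4*(6 - 2)*(-5) = -16*(-5) = -4*(-20) = 80)
f = 13 (f = 10 + 3 = 13)
H(I) = 64 + I (H(I) = ((I + 80) + 7) - 23 = ((80 + I) + 7) - 23 = (87 + I) - 23 = 64 + I)
4872 - H(f) = 4872 - (64 + 13) = 4872 - 1*77 = 4872 - 77 = 4795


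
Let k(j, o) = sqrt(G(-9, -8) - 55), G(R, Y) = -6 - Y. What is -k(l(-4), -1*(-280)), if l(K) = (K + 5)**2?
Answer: -I*sqrt(53) ≈ -7.2801*I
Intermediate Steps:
l(K) = (5 + K)**2
k(j, o) = I*sqrt(53) (k(j, o) = sqrt((-6 - 1*(-8)) - 55) = sqrt((-6 + 8) - 55) = sqrt(2 - 55) = sqrt(-53) = I*sqrt(53))
-k(l(-4), -1*(-280)) = -I*sqrt(53)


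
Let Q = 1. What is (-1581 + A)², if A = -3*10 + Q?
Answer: 2592100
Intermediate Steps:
A = -29 (A = -3*10 + 1 = -30 + 1 = -29)
(-1581 + A)² = (-1581 - 29)² = (-1610)² = 2592100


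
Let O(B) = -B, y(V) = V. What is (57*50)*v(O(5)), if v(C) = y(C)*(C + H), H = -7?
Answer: 171000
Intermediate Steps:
v(C) = C*(-7 + C) (v(C) = C*(C - 7) = C*(-7 + C))
(57*50)*v(O(5)) = (57*50)*((-1*5)*(-7 - 1*5)) = 2850*(-5*(-7 - 5)) = 2850*(-5*(-12)) = 2850*60 = 171000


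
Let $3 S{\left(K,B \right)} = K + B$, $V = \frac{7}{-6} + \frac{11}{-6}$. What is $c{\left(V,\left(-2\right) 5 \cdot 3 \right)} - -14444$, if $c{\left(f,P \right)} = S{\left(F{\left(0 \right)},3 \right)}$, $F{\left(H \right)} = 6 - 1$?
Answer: $\frac{43340}{3} \approx 14447.0$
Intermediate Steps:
$F{\left(H \right)} = 5$ ($F{\left(H \right)} = 6 - 1 = 5$)
$V = -3$ ($V = 7 \left(- \frac{1}{6}\right) + 11 \left(- \frac{1}{6}\right) = - \frac{7}{6} - \frac{11}{6} = -3$)
$S{\left(K,B \right)} = \frac{B}{3} + \frac{K}{3}$ ($S{\left(K,B \right)} = \frac{K + B}{3} = \frac{B + K}{3} = \frac{B}{3} + \frac{K}{3}$)
$c{\left(f,P \right)} = \frac{8}{3}$ ($c{\left(f,P \right)} = \frac{1}{3} \cdot 3 + \frac{1}{3} \cdot 5 = 1 + \frac{5}{3} = \frac{8}{3}$)
$c{\left(V,\left(-2\right) 5 \cdot 3 \right)} - -14444 = \frac{8}{3} - -14444 = \frac{8}{3} + 14444 = \frac{43340}{3}$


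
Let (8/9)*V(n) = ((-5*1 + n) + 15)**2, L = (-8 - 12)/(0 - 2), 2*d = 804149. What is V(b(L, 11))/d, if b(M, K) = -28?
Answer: 729/804149 ≈ 0.00090655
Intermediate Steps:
d = 804149/2 (d = (1/2)*804149 = 804149/2 ≈ 4.0207e+5)
L = 10 (L = -20/(-2) = -20*(-1/2) = 10)
V(n) = 9*(10 + n)**2/8 (V(n) = 9*((-5*1 + n) + 15)**2/8 = 9*((-5 + n) + 15)**2/8 = 9*(10 + n)**2/8)
V(b(L, 11))/d = (9*(10 - 28)**2/8)/(804149/2) = ((9/8)*(-18)**2)*(2/804149) = ((9/8)*324)*(2/804149) = (729/2)*(2/804149) = 729/804149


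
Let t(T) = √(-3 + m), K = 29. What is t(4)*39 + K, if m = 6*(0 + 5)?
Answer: 29 + 117*√3 ≈ 231.65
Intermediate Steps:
m = 30 (m = 6*5 = 30)
t(T) = 3*√3 (t(T) = √(-3 + 30) = √27 = 3*√3)
t(4)*39 + K = (3*√3)*39 + 29 = 117*√3 + 29 = 29 + 117*√3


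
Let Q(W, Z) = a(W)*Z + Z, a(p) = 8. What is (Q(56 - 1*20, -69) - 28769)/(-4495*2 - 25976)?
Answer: 14695/17483 ≈ 0.84053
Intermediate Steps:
Q(W, Z) = 9*Z (Q(W, Z) = 8*Z + Z = 9*Z)
(Q(56 - 1*20, -69) - 28769)/(-4495*2 - 25976) = (9*(-69) - 28769)/(-4495*2 - 25976) = (-621 - 28769)/(-8990 - 25976) = -29390/(-34966) = -29390*(-1/34966) = 14695/17483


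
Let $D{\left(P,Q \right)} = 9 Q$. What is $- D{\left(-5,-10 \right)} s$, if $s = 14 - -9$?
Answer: $2070$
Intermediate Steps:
$s = 23$ ($s = 14 + 9 = 23$)
$- D{\left(-5,-10 \right)} s = - 9 \left(-10\right) 23 = \left(-1\right) \left(-90\right) 23 = 90 \cdot 23 = 2070$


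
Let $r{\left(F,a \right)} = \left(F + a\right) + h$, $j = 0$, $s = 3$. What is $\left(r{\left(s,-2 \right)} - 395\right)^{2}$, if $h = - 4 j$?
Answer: $155236$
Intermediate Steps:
$h = 0$ ($h = \left(-4\right) 0 = 0$)
$r{\left(F,a \right)} = F + a$ ($r{\left(F,a \right)} = \left(F + a\right) + 0 = F + a$)
$\left(r{\left(s,-2 \right)} - 395\right)^{2} = \left(\left(3 - 2\right) - 395\right)^{2} = \left(1 - 395\right)^{2} = \left(-394\right)^{2} = 155236$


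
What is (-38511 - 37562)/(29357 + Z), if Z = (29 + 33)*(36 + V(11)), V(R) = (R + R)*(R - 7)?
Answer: -76073/37045 ≈ -2.0535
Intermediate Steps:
V(R) = 2*R*(-7 + R) (V(R) = (2*R)*(-7 + R) = 2*R*(-7 + R))
Z = 7688 (Z = (29 + 33)*(36 + 2*11*(-7 + 11)) = 62*(36 + 2*11*4) = 62*(36 + 88) = 62*124 = 7688)
(-38511 - 37562)/(29357 + Z) = (-38511 - 37562)/(29357 + 7688) = -76073/37045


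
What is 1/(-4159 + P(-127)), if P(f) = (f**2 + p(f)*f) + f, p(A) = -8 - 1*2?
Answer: 1/13113 ≈ 7.6260e-5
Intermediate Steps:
p(A) = -10 (p(A) = -8 - 2 = -10)
P(f) = f**2 - 9*f (P(f) = (f**2 - 10*f) + f = f**2 - 9*f)
1/(-4159 + P(-127)) = 1/(-4159 - 127*(-9 - 127)) = 1/(-4159 - 127*(-136)) = 1/(-4159 + 17272) = 1/13113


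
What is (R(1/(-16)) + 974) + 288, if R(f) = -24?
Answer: 1238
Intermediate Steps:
(R(1/(-16)) + 974) + 288 = (-24 + 974) + 288 = 950 + 288 = 1238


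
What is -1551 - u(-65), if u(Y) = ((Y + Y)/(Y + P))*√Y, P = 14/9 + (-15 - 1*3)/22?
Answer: -1551 - 6435*I*√65/3181 ≈ -1551.0 - 16.31*I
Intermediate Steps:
P = 73/99 (P = 14*(⅑) + (-15 - 3)*(1/22) = 14/9 - 18*1/22 = 14/9 - 9/11 = 73/99 ≈ 0.73737)
u(Y) = 2*Y^(3/2)/(73/99 + Y) (u(Y) = ((Y + Y)/(Y + 73/99))*√Y = ((2*Y)/(73/99 + Y))*√Y = (2*Y/(73/99 + Y))*√Y = 2*Y^(3/2)/(73/99 + Y))
-1551 - u(-65) = -1551 - 198*(-65)^(3/2)/(73 + 99*(-65)) = -1551 - 198*(-65*I*√65)/(73 - 6435) = -1551 - 198*(-65*I*√65)/(-6362) = -1551 - 198*(-65*I*√65)*(-1)/6362 = -1551 - 6435*I*√65/3181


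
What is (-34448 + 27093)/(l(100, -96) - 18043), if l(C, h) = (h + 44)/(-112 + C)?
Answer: 22065/54116 ≈ 0.40774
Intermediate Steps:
l(C, h) = (44 + h)/(-112 + C)
(-34448 + 27093)/(l(100, -96) - 18043) = (-34448 + 27093)/((44 - 96)/(-112 + 100) - 18043) = -7355/(-52/(-12) - 18043) = -7355/(-1/12*(-52) - 18043) = -7355/(13/3 - 18043) = -7355/(-54116/3) = -7355*(-3/54116) = 22065/54116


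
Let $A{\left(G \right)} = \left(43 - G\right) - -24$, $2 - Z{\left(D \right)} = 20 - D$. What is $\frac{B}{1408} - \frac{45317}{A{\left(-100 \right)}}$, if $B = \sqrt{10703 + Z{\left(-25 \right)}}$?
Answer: $- \frac{45317}{167} + \frac{\sqrt{2665}}{704} \approx -271.29$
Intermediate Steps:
$Z{\left(D \right)} = -18 + D$ ($Z{\left(D \right)} = 2 - \left(20 - D\right) = 2 + \left(-20 + D\right) = -18 + D$)
$B = 2 \sqrt{2665}$ ($B = \sqrt{10703 - 43} = \sqrt{10660} = 2 \sqrt{2665} \approx 103.25$)
$A{\left(G \right)} = 67 - G$ ($A{\left(G \right)} = \left(43 - G\right) + 24 = 67 - G$)
$\frac{B}{1408} - \frac{45317}{A{\left(-100 \right)}} = \frac{2 \sqrt{2665}}{1408} - \frac{45317}{67 - -100} = 2 \sqrt{2665} \cdot \frac{1}{1408} - \frac{45317}{67 + 100} = \frac{\sqrt{2665}}{704} - \frac{45317}{167} = - \frac{45317}{167} + \frac{\sqrt{2665}}{704}$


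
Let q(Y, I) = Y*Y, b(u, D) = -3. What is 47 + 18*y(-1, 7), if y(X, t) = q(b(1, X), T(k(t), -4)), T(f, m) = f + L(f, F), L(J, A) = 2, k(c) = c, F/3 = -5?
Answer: 209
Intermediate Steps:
F = -15 (F = 3*(-5) = -15)
T(f, m) = 2 + f (T(f, m) = f + 2 = 2 + f)
q(Y, I) = Y²
y(X, t) = 9 (y(X, t) = (-3)² = 9)
47 + 18*y(-1, 7) = 47 + 18*9 = 47 + 162 = 209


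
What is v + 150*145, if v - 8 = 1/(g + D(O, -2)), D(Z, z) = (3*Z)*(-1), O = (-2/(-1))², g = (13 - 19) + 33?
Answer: 326371/15 ≈ 21758.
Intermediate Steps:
g = 27 (g = -6 + 33 = 27)
O = 4 (O = (-2*(-1))² = 2² = 4)
D(Z, z) = -3*Z
v = 121/15 (v = 8 + 1/(27 - 3*4) = 8 + 1/(27 - 12) = 8 + 1/15 = 121/15 ≈ 8.0667)
v + 150*145 = 121/15 + 150*145 = 121/15 + 21750 = 326371/15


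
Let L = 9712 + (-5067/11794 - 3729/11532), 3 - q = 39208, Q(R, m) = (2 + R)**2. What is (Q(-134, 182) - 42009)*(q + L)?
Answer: 16436704901443365/22668068 ≈ 7.2510e+8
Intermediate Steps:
q = -39205 (q = 3 - 1*39208 = 3 - 39208 = -39205)
L = 220135207671/22668068 (L = 9712 + (-5067*1/11794 - 3729*1/11532) = 9712 + (-5067/11794 - 1243/3844) = 9712 - 17068745/22668068 = 220135207671/22668068 ≈ 9711.3)
(Q(-134, 182) - 42009)*(q + L) = ((2 - 134)**2 - 42009)*(-39205 + 220135207671/22668068) = ((-132)**2 - 42009)*(-668566398269/22668068) = (17424 - 42009)*(-668566398269/22668068) = -24585*(-668566398269/22668068) = 16436704901443365/22668068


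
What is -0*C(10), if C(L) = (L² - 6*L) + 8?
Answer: 0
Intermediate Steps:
C(L) = 8 + L² - 6*L
-0*C(10) = -0*(8 + 10² - 6*10) = -0*(8 + 100 - 60) = -0*48 = -1*0 = 0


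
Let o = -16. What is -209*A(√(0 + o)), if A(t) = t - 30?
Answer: 6270 - 836*I ≈ 6270.0 - 836.0*I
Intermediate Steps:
A(t) = -30 + t
-209*A(√(0 + o)) = -209*(-30 + √(0 - 16)) = -209*(-30 + √(-16)) = -209*(-30 + 4*I) = 6270 - 836*I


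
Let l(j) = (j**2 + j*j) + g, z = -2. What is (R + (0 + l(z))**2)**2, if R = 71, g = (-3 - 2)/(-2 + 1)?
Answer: 57600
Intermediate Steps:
g = 5 (g = -5/(-1) = -5*(-1) = 5)
l(j) = 5 + 2*j**2 (l(j) = (j**2 + j*j) + 5 = (j**2 + j**2) + 5 = 2*j**2 + 5 = 5 + 2*j**2)
(R + (0 + l(z))**2)**2 = (71 + (0 + (5 + 2*(-2)**2))**2)**2 = (71 + (0 + (5 + 2*4))**2)**2 = (71 + (0 + (5 + 8))**2)**2 = (71 + (0 + 13)**2)**2 = (71 + 13**2)**2 = (71 + 169)**2 = 240**2 = 57600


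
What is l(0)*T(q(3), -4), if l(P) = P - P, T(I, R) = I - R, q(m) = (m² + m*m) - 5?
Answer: 0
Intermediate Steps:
q(m) = -5 + 2*m² (q(m) = (m² + m²) - 5 = 2*m² - 5 = -5 + 2*m²)
l(P) = 0
l(0)*T(q(3), -4) = 0*((-5 + 2*3²) - 1*(-4)) = 0*((-5 + 2*9) + 4) = 0*((-5 + 18) + 4) = 0*(13 + 4) = 0*17 = 0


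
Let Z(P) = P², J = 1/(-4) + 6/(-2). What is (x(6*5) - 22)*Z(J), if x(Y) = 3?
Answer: -3211/16 ≈ -200.69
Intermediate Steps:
J = -13/4 (J = 1*(-¼) + 6*(-½) = -¼ - 3 = -13/4 ≈ -3.2500)
(x(6*5) - 22)*Z(J) = (3 - 22)*(-13/4)² = -19*169/16 = -3211/16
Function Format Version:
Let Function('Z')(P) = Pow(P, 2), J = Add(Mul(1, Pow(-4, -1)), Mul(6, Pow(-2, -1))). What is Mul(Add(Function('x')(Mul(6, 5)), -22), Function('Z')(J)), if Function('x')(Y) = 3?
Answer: Rational(-3211, 16) ≈ -200.69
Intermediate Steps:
J = Rational(-13, 4) (J = Add(Mul(1, Rational(-1, 4)), Mul(6, Rational(-1, 2))) = Add(Rational(-1, 4), -3) = Rational(-13, 4) ≈ -3.2500)
Mul(Add(Function('x')(Mul(6, 5)), -22), Function('Z')(J)) = Mul(Add(3, -22), Pow(Rational(-13, 4), 2)) = Mul(-19, Rational(169, 16)) = Rational(-3211, 16)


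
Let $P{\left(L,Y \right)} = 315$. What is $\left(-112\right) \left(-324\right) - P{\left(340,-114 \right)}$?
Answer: $35973$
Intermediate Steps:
$\left(-112\right) \left(-324\right) - P{\left(340,-114 \right)} = \left(-112\right) \left(-324\right) - 315 = 36288 - 315 = 35973$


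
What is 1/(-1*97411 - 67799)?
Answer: -1/165210 ≈ -6.0529e-6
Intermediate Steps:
1/(-1*97411 - 67799) = 1/(-97411 - 67799) = 1/(-165210) = -1/165210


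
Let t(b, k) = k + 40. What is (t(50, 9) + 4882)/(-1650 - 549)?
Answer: -4931/2199 ≈ -2.2424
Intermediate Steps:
t(b, k) = 40 + k
(t(50, 9) + 4882)/(-1650 - 549) = ((40 + 9) + 4882)/(-1650 - 549) = (49 + 4882)/(-2199) = 4931*(-1/2199) = -4931/2199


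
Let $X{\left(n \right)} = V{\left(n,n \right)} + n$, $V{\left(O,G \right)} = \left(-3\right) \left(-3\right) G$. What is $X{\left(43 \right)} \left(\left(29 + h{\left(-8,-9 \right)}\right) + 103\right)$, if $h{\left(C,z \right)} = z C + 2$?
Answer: $88580$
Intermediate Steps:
$V{\left(O,G \right)} = 9 G$
$h{\left(C,z \right)} = 2 + C z$ ($h{\left(C,z \right)} = C z + 2 = 2 + C z$)
$X{\left(n \right)} = 10 n$ ($X{\left(n \right)} = 9 n + n = 10 n$)
$X{\left(43 \right)} \left(\left(29 + h{\left(-8,-9 \right)}\right) + 103\right) = 10 \cdot 43 \left(\left(29 + \left(2 - -72\right)\right) + 103\right) = 430 \left(\left(29 + \left(2 + 72\right)\right) + 103\right) = 430 \left(\left(29 + 74\right) + 103\right) = 430 \left(103 + 103\right) = 430 \cdot 206 = 88580$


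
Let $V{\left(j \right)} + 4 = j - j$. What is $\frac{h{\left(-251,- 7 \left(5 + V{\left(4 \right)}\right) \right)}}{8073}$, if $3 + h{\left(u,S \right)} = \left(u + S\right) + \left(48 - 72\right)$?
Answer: $- \frac{95}{2691} \approx -0.035303$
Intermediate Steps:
$V{\left(j \right)} = -4$ ($V{\left(j \right)} = -4 + \left(j - j\right) = -4 + 0 = -4$)
$h{\left(u,S \right)} = -27 + S + u$ ($h{\left(u,S \right)} = -3 + \left(\left(u + S\right) + \left(48 - 72\right)\right) = -3 + \left(\left(S + u\right) + \left(48 - 72\right)\right) = -3 - \left(24 - S - u\right) = -3 + \left(-24 + S + u\right) = -27 + S + u$)
$\frac{h{\left(-251,- 7 \left(5 + V{\left(4 \right)}\right) \right)}}{8073} = \frac{-27 - 7 \left(5 - 4\right) - 251}{8073} = \left(-27 - 7 - 251\right) \frac{1}{8073} = \left(-285\right) \frac{1}{8073} = - \frac{95}{2691}$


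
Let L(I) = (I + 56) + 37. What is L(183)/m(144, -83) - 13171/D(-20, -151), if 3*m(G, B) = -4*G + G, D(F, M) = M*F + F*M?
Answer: -74243/18120 ≈ -4.0973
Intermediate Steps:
D(F, M) = 2*F*M (D(F, M) = F*M + F*M = 2*F*M)
L(I) = 93 + I (L(I) = (56 + I) + 37 = 93 + I)
m(G, B) = -G (m(G, B) = (-4*G + G)/3 = (-3*G)/3 = -G)
L(183)/m(144, -83) - 13171/D(-20, -151) = (93 + 183)/((-1*144)) - 13171/(2*(-20)*(-151)) = 276/(-144) - 13171/6040 = 276*(-1/144) - 13171*1/6040 = -23/12 - 13171/6040 = -74243/18120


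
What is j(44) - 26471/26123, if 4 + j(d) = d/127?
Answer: -15482889/3317621 ≈ -4.6669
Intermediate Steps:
j(d) = -4 + d/127
j(44) - 26471/26123 = (-4 + (1/127)*44) - 26471/26123 = (-4 + 44/127) - 26471*1/26123 = -464/127 - 26471/26123 = -15482889/3317621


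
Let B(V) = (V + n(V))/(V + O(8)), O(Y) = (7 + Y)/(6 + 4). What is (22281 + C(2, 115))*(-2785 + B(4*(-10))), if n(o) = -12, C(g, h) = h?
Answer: -436398276/7 ≈ -6.2343e+7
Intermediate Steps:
O(Y) = 7/10 + Y/10 (O(Y) = (7 + Y)/10 = (7 + Y)*(1/10) = 7/10 + Y/10)
B(V) = (-12 + V)/(3/2 + V) (B(V) = (V - 12)/(V + (7/10 + (1/10)*8)) = (-12 + V)/(V + (7/10 + 4/5)) = (-12 + V)/(V + 3/2) = (-12 + V)/(3/2 + V))
(22281 + C(2, 115))*(-2785 + B(4*(-10))) = (22281 + 115)*(-2785 + 2*(-12 + 4*(-10))/(3 + 2*(4*(-10)))) = 22396*(-2785 + 2*(-12 - 40)/(3 + 2*(-40))) = 22396*(-2785 + 2*(-52)/(3 - 80)) = 22396*(-2785 + 2*(-52)/(-77)) = 22396*(-2785 + 2*(-1/77)*(-52)) = 22396*(-2785 + 104/77) = 22396*(-214341/77) = -436398276/7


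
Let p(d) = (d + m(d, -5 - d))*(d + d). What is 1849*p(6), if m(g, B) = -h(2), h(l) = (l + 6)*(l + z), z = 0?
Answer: -221880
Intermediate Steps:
h(l) = l*(6 + l) (h(l) = (l + 6)*(l + 0) = (6 + l)*l = l*(6 + l))
m(g, B) = -16 (m(g, B) = -2*(6 + 2) = -2*8 = -1*16 = -16)
p(d) = 2*d*(-16 + d) (p(d) = (d - 16)*(d + d) = (-16 + d)*(2*d) = 2*d*(-16 + d))
1849*p(6) = 1849*(2*6*(-16 + 6)) = 1849*(2*6*(-10)) = 1849*(-120) = -221880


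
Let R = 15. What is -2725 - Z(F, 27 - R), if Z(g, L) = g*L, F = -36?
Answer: -2293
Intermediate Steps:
Z(g, L) = L*g
-2725 - Z(F, 27 - R) = -2725 - (27 - 1*15)*(-36) = -2725 - (27 - 15)*(-36) = -2725 - 12*(-36) = -2725 - 1*(-432) = -2725 + 432 = -2293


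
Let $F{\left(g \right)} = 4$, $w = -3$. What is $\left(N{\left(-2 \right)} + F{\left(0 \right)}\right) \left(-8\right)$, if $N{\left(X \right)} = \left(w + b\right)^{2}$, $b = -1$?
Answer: $-160$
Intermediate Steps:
$N{\left(X \right)} = 16$ ($N{\left(X \right)} = \left(-3 - 1\right)^{2} = \left(-4\right)^{2} = 16$)
$\left(N{\left(-2 \right)} + F{\left(0 \right)}\right) \left(-8\right) = \left(16 + 4\right) \left(-8\right) = 20 \left(-8\right) = -160$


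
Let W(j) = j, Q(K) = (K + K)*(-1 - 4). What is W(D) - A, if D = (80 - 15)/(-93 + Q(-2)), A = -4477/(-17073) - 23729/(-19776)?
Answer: -19327890019/8215800768 ≈ -2.3525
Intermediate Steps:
Q(K) = -10*K (Q(K) = (2*K)*(-5) = -10*K)
A = 164554123/112545216 (A = -4477*(-1/17073) - 23729*(-1/19776) = 4477/17073 + 23729/19776 = 164554123/112545216 ≈ 1.4621)
D = -65/73 (D = (80 - 15)/(-93 - 10*(-2)) = 65/(-93 + 20) = 65/(-73) = 65*(-1/73) = -65/73 ≈ -0.89041)
W(D) - A = -65/73 - 1*164554123/112545216 = -65/73 - 164554123/112545216 = -19327890019/8215800768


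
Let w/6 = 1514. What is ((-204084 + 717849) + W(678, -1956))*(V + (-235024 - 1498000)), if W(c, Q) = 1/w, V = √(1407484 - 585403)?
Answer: -2022023628575816/2271 + 4667041261*√822081/9084 ≈ -8.8990e+11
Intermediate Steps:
w = 9084 (w = 6*1514 = 9084)
V = √822081 ≈ 906.69
W(c, Q) = 1/9084
((-204084 + 717849) + W(678, -1956))*(V + (-235024 - 1498000)) = ((-204084 + 717849) + 1/9084)*(√822081 + (-235024 - 1498000)) = (513765 + 1/9084)*(√822081 - 1733024) = 4667041261*(-1733024 + √822081)/9084 = -2022023628575816/2271 + 4667041261*√822081/9084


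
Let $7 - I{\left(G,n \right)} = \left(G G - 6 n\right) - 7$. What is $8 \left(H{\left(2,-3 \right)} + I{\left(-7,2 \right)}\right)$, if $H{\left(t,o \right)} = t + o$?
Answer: $-192$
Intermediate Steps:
$I{\left(G,n \right)} = 14 - G^{2} + 6 n$ ($I{\left(G,n \right)} = 7 - \left(\left(G G - 6 n\right) - 7\right) = 7 - \left(\left(G^{2} - 6 n\right) - 7\right) = 7 - \left(-7 + G^{2} - 6 n\right) = 7 + \left(7 - G^{2} + 6 n\right) = 14 - G^{2} + 6 n$)
$H{\left(t,o \right)} = o + t$
$8 \left(H{\left(2,-3 \right)} + I{\left(-7,2 \right)}\right) = 8 \left(\left(-3 + 2\right) + \left(14 - \left(-7\right)^{2} + 6 \cdot 2\right)\right) = 8 \left(-1 + \left(14 - 49 + 12\right)\right) = 8 \left(-1 - 23\right) = 8 \left(-24\right) = -192$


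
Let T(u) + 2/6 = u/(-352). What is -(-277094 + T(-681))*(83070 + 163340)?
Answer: 36050962441465/528 ≈ 6.8278e+10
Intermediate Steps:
T(u) = -⅓ - u/352 (T(u) = -⅓ + u/(-352) = -⅓ + u*(-1/352) = -⅓ - u/352)
-(-277094 + T(-681))*(83070 + 163340) = -(-277094 + (-⅓ - 1/352*(-681)))*(83070 + 163340) = -(-277094 + (-⅓ + 681/352))*246410 = -(-277094 + 1691/1056)*246410 = -(-292609573)*246410/1056 = -1*(-36050962441465/528) = 36050962441465/528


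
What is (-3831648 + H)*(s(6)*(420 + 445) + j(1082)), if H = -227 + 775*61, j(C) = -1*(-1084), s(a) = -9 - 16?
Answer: 77739468600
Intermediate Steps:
s(a) = -25
j(C) = 1084
H = 47048 (H = -227 + 47275 = 47048)
(-3831648 + H)*(s(6)*(420 + 445) + j(1082)) = (-3831648 + 47048)*(-25*(420 + 445) + 1084) = -3784600*(-25*865 + 1084) = -3784600*(-21625 + 1084) = -3784600*(-20541) = 77739468600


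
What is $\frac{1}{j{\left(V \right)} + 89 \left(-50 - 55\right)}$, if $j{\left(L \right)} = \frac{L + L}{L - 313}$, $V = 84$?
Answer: $- \frac{229}{2140173} \approx -0.000107$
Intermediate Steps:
$j{\left(L \right)} = \frac{2 L}{-313 + L}$
$\frac{1}{j{\left(V \right)} + 89 \left(-50 - 55\right)} = \frac{1}{2 \cdot 84 \frac{1}{-313 + 84} + 89 \left(-50 - 55\right)} = \frac{1}{2 \cdot 84 \frac{1}{-229} + 89 \left(-105\right)} = \frac{1}{2 \cdot 84 \left(- \frac{1}{229}\right) - 9345} = \frac{1}{- \frac{168}{229} - 9345} = \frac{1}{- \frac{2140173}{229}} = - \frac{229}{2140173}$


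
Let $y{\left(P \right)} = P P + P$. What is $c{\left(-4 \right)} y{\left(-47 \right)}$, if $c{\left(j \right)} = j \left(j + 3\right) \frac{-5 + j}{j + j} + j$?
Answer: $1081$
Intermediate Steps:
$c{\left(j \right)} = j + \frac{\left(-5 + j\right) \left(3 + j\right)}{2}$ ($c{\left(j \right)} = j \left(3 + j\right) \frac{-5 + j}{2 j} + j = \frac{\left(-5 + j\right) \left(3 + j\right)}{2} + j = j + \frac{\left(-5 + j\right) \left(3 + j\right)}{2}$)
$y{\left(P \right)} = P + P^{2}$ ($y{\left(P \right)} = P^{2} + P = P + P^{2}$)
$c{\left(-4 \right)} y{\left(-47 \right)} = \left(- \frac{15}{2} + \frac{\left(-4\right)^{2}}{2}\right) \left(- 47 \left(1 - 47\right)\right) = \left(- \frac{15}{2} + \frac{1}{2} \cdot 16\right) \left(\left(-47\right) \left(-46\right)\right) = \left(- \frac{15}{2} + 8\right) 2162 = \frac{1}{2} \cdot 2162 = 1081$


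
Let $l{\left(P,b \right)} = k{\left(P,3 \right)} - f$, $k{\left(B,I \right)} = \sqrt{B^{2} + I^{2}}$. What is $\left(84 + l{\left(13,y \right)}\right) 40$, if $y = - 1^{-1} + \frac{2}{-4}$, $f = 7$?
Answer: $3080 + 40 \sqrt{178} \approx 3613.7$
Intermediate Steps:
$y = - \frac{3}{2}$ ($y = \left(-1\right) 1 + 2 \left(- \frac{1}{4}\right) = -1 - \frac{1}{2} = - \frac{3}{2} \approx -1.5$)
$l{\left(P,b \right)} = -7 + \sqrt{9 + P^{2}}$ ($l{\left(P,b \right)} = \sqrt{P^{2} + 3^{2}} - 7 = \sqrt{P^{2} + 9} - 7 = \sqrt{9 + P^{2}} - 7 = -7 + \sqrt{9 + P^{2}}$)
$\left(84 + l{\left(13,y \right)}\right) 40 = \left(84 - \left(7 - \sqrt{9 + 13^{2}}\right)\right) 40 = \left(84 - \left(7 - \sqrt{9 + 169}\right)\right) 40 = \left(84 - \left(7 - \sqrt{178}\right)\right) 40 = \left(77 + \sqrt{178}\right) 40 = 3080 + 40 \sqrt{178}$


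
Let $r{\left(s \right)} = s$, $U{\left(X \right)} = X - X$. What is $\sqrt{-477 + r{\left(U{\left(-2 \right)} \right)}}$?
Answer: $3 i \sqrt{53} \approx 21.84 i$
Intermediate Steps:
$U{\left(X \right)} = 0$
$\sqrt{-477 + r{\left(U{\left(-2 \right)} \right)}} = \sqrt{-477 + 0} = \sqrt{-477} = 3 i \sqrt{53}$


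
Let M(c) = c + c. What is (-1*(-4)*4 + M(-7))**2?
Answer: 4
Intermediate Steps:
M(c) = 2*c
(-1*(-4)*4 + M(-7))**2 = (-1*(-4)*4 + 2*(-7))**2 = (4*4 - 14)**2 = (16 - 14)**2 = 2**2 = 4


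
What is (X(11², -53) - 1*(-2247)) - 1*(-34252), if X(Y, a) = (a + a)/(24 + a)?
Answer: 1058577/29 ≈ 36503.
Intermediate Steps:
X(Y, a) = 2*a/(24 + a) (X(Y, a) = (2*a)/(24 + a) = 2*a/(24 + a))
(X(11², -53) - 1*(-2247)) - 1*(-34252) = (2*(-53)/(24 - 53) - 1*(-2247)) - 1*(-34252) = (2*(-53)/(-29) + 2247) + 34252 = (2*(-53)*(-1/29) + 2247) + 34252 = (106/29 + 2247) + 34252 = 65269/29 + 34252 = 1058577/29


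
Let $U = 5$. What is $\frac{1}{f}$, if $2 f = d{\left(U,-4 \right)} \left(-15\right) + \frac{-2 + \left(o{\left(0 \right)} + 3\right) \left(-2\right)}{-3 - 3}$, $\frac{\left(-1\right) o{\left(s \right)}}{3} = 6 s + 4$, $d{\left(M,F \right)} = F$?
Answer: $\frac{3}{86} \approx 0.034884$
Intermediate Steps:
$o{\left(s \right)} = -12 - 18 s$ ($o{\left(s \right)} = - 3 \left(6 s + 4\right) = - 3 \left(4 + 6 s\right) = -12 - 18 s$)
$f = \frac{86}{3}$ ($f = \frac{\left(-4\right) \left(-15\right) + \frac{-2 + \left(\left(-12 - 0\right) + 3\right) \left(-2\right)}{-3 - 3}}{2} = \frac{60 + \frac{-2 + \left(\left(-12 + 0\right) + 3\right) \left(-2\right)}{-6}}{2} = \frac{60 + \left(-2 + \left(-12 + 3\right) \left(-2\right)\right) \left(- \frac{1}{6}\right)}{2} = \frac{60 + \left(-2 - -18\right) \left(- \frac{1}{6}\right)}{2} = \frac{60 + \left(-2 + 18\right) \left(- \frac{1}{6}\right)}{2} = \frac{60 + 16 \left(- \frac{1}{6}\right)}{2} = \frac{60 - \frac{8}{3}}{2} = \frac{1}{2} \cdot \frac{172}{3} = \frac{86}{3} \approx 28.667$)
$\frac{1}{f} = \frac{1}{\frac{86}{3}} = \frac{3}{86}$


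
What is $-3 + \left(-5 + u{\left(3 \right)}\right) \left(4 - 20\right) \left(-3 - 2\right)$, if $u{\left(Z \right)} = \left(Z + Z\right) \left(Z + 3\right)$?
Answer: $2477$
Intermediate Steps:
$u{\left(Z \right)} = 2 Z \left(3 + Z\right)$
$-3 + \left(-5 + u{\left(3 \right)}\right) \left(4 - 20\right) \left(-3 - 2\right) = -3 + \left(-5 + 2 \cdot 3 \left(3 + 3\right)\right) \left(4 - 20\right) \left(-3 - 2\right) = -3 + \left(-5 + 2 \cdot 3 \cdot 6\right) \left(-16\right) \left(-3 - 2\right) = -3 + \left(-5 + 36\right) \left(-16\right) \left(-5\right) = -3 + 31 \left(-16\right) \left(-5\right) = -3 - -2480 = -3 + 2480 = 2477$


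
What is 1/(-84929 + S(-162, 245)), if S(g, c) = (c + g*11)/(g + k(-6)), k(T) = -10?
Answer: -172/14606251 ≈ -1.1776e-5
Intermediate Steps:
S(g, c) = (c + 11*g)/(-10 + g) (S(g, c) = (c + g*11)/(g - 10) = (c + 11*g)/(-10 + g))
1/(-84929 + S(-162, 245)) = 1/(-84929 + (245 + 11*(-162))/(-10 - 162)) = 1/(-84929 + (245 - 1782)/(-172)) = 1/(-84929 - 1/172*(-1537)) = 1/(-84929 + 1537/172) = 1/(-14606251/172) = -172/14606251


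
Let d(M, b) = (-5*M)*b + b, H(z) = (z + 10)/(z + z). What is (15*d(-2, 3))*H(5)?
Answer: 1485/2 ≈ 742.50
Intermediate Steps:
H(z) = (10 + z)/(2*z) (H(z) = (10 + z)/((2*z)) = (10 + z)*(1/(2*z)) = (10 + z)/(2*z))
d(M, b) = b - 5*M*b (d(M, b) = -5*M*b + b = b - 5*M*b)
(15*d(-2, 3))*H(5) = (15*(3*(1 - 5*(-2))))*((½)*(10 + 5)/5) = (15*(3*(1 + 10)))*((½)*(⅕)*15) = (15*(3*11))*(3/2) = (15*33)*(3/2) = 495*(3/2) = 1485/2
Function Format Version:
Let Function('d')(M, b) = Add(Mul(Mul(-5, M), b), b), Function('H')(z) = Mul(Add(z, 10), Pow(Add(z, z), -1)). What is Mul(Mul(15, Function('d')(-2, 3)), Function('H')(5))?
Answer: Rational(1485, 2) ≈ 742.50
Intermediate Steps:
Function('H')(z) = Mul(Rational(1, 2), Pow(z, -1), Add(10, z)) (Function('H')(z) = Mul(Add(10, z), Pow(Mul(2, z), -1)) = Mul(Add(10, z), Mul(Rational(1, 2), Pow(z, -1))) = Mul(Rational(1, 2), Pow(z, -1), Add(10, z)))
Function('d')(M, b) = Add(b, Mul(-5, M, b)) (Function('d')(M, b) = Add(Mul(-5, M, b), b) = Add(b, Mul(-5, M, b)))
Mul(Mul(15, Function('d')(-2, 3)), Function('H')(5)) = Mul(Mul(15, Mul(3, Add(1, Mul(-5, -2)))), Mul(Rational(1, 2), Pow(5, -1), Add(10, 5))) = Mul(Mul(15, Mul(3, Add(1, 10))), Mul(Rational(1, 2), Rational(1, 5), 15)) = Mul(Mul(15, Mul(3, 11)), Rational(3, 2)) = Mul(Mul(15, 33), Rational(3, 2)) = Mul(495, Rational(3, 2)) = Rational(1485, 2)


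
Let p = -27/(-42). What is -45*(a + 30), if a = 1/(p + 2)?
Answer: -50580/37 ≈ -1367.0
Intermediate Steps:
p = 9/14 (p = -27*(-1/42) = 9/14 ≈ 0.64286)
a = 14/37 (a = 1/(9/14 + 2) = 1/(37/14) = 14/37 ≈ 0.37838)
-45*(a + 30) = -45*(14/37 + 30) = -45*1124/37 = -50580/37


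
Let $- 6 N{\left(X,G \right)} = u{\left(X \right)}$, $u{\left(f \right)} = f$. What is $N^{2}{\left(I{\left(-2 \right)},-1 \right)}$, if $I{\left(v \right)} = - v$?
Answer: $\frac{1}{9} \approx 0.11111$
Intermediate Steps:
$N{\left(X,G \right)} = - \frac{X}{6}$
$N^{2}{\left(I{\left(-2 \right)},-1 \right)} = \left(- \frac{\left(-1\right) \left(-2\right)}{6}\right)^{2} = \left(\left(- \frac{1}{6}\right) 2\right)^{2} = \left(- \frac{1}{3}\right)^{2} = \frac{1}{9}$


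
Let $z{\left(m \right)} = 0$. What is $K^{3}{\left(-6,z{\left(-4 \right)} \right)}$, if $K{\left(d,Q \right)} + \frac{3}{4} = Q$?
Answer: $- \frac{27}{64} \approx -0.42188$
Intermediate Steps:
$K{\left(d,Q \right)} = - \frac{3}{4} + Q$
$K^{3}{\left(-6,z{\left(-4 \right)} \right)} = \left(- \frac{3}{4} + 0\right)^{3} = \left(- \frac{3}{4}\right)^{3} = - \frac{27}{64}$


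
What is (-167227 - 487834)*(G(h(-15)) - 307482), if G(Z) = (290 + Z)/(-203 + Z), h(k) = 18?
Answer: 37262803043158/185 ≈ 2.0142e+11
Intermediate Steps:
G(Z) = (290 + Z)/(-203 + Z)
(-167227 - 487834)*(G(h(-15)) - 307482) = (-167227 - 487834)*((290 + 18)/(-203 + 18) - 307482) = -655061*(308/(-185) - 307482) = -655061*(-1/185*308 - 307482) = -655061*(-308/185 - 307482) = -655061*(-56884478/185) = 37262803043158/185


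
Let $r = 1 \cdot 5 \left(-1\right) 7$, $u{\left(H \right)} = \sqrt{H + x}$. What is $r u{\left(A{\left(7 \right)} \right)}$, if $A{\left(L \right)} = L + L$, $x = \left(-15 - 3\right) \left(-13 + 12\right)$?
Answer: $- 140 \sqrt{2} \approx -197.99$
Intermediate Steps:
$x = 18$ ($x = \left(-18\right) \left(-1\right) = 18$)
$A{\left(L \right)} = 2 L$
$u{\left(H \right)} = \sqrt{18 + H}$ ($u{\left(H \right)} = \sqrt{H + 18} = \sqrt{18 + H}$)
$r = -35$ ($r = 5 \left(-1\right) 7 = \left(-5\right) 7 = -35$)
$r u{\left(A{\left(7 \right)} \right)} = - 35 \sqrt{18 + 2 \cdot 7} = - 35 \sqrt{18 + 14} = - 35 \sqrt{32} = - 35 \cdot 4 \sqrt{2} = - 140 \sqrt{2}$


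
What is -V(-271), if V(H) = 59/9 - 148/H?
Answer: -17321/2439 ≈ -7.1017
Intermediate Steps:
V(H) = 59/9 - 148/H (V(H) = 59*(1/9) - 148/H = 59/9 - 148/H)
-V(-271) = -(59/9 - 148/(-271)) = -(59/9 - 148*(-1/271)) = -(59/9 + 148/271) = -1*17321/2439 = -17321/2439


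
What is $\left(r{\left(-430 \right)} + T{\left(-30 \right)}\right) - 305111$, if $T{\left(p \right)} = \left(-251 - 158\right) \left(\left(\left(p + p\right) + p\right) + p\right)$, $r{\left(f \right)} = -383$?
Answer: $-256414$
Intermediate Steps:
$T{\left(p \right)} = - 1636 p$ ($T{\left(p \right)} = - 409 \left(\left(2 p + p\right) + p\right) = - 409 \left(3 p + p\right) = - 409 \cdot 4 p = - 1636 p$)
$\left(r{\left(-430 \right)} + T{\left(-30 \right)}\right) - 305111 = \left(-383 - -49080\right) - 305111 = \left(-383 + 49080\right) - 305111 = 48697 - 305111 = -256414$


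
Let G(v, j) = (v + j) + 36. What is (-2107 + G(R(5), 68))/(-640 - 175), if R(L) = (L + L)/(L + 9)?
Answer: 14016/5705 ≈ 2.4568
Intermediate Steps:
R(L) = 2*L/(9 + L) (R(L) = (2*L)/(9 + L) = 2*L/(9 + L))
G(v, j) = 36 + j + v (G(v, j) = (j + v) + 36 = 36 + j + v)
(-2107 + G(R(5), 68))/(-640 - 175) = (-2107 + (36 + 68 + 2*5/(9 + 5)))/(-640 - 175) = (-2107 + (36 + 68 + 2*5/14))/(-815) = (-2107 + (36 + 68 + 2*5*(1/14)))*(-1/815) = (-2107 + (36 + 68 + 5/7))*(-1/815) = (-2107 + 733/7)*(-1/815) = -14016/7*(-1/815) = 14016/5705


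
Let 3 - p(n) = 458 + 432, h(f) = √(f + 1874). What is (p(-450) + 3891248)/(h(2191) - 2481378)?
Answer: -3217818732486/2052412258273 - 1296787*√4065/2052412258273 ≈ -1.5679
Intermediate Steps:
h(f) = √(1874 + f)
p(n) = -887 (p(n) = 3 - (458 + 432) = 3 - 1*890 = 3 - 890 = -887)
(p(-450) + 3891248)/(h(2191) - 2481378) = (-887 + 3891248)/(√(1874 + 2191) - 2481378) = 3890361/(√4065 - 2481378) = 3890361/(-2481378 + √4065)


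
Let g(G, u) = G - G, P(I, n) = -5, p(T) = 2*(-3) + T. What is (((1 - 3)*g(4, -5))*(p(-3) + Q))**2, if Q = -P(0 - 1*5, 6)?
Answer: 0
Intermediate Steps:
p(T) = -6 + T
g(G, u) = 0
Q = 5 (Q = -1*(-5) = 5)
(((1 - 3)*g(4, -5))*(p(-3) + Q))**2 = (((1 - 3)*0)*((-6 - 3) + 5))**2 = ((-2*0)*(-9 + 5))**2 = (0*(-4))**2 = 0**2 = 0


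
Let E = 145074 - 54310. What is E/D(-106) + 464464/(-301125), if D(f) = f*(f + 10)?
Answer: 57083141/7738000 ≈ 7.3770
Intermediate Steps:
D(f) = f*(10 + f)
E = 90764
E/D(-106) + 464464/(-301125) = 90764/((-106*(10 - 106))) + 464464/(-301125) = 90764/((-106*(-96))) + 464464*(-1/301125) = 90764/10176 - 42224/27375 = 90764*(1/10176) - 42224/27375 = 22691/2544 - 42224/27375 = 57083141/7738000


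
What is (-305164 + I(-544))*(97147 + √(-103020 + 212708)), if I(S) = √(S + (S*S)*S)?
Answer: -4*(76291 - I*√10061858)*(97147 + 2*√27422) ≈ -2.9747e+10 + 1.2368e+9*I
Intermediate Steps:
I(S) = √(S + S³) (I(S) = √(S + S²*S) = √(S + S³))
(-305164 + I(-544))*(97147 + √(-103020 + 212708)) = (-305164 + √(-544 + (-544)³))*(97147 + √(-103020 + 212708)) = (-305164 + √(-544 - 160989184))*(97147 + √109688) = (-305164 + √(-160989728))*(97147 + 2*√27422) = (-305164 + 4*I*√10061858)*(97147 + 2*√27422)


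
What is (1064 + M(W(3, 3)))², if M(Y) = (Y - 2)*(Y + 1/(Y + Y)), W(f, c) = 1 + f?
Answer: 18395521/16 ≈ 1.1497e+6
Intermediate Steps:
M(Y) = (-2 + Y)*(Y + 1/(2*Y))
(1064 + M(W(3, 3)))² = (1064 + (½ + (1 + 3)² - 1/(1 + 3) - 2*(1 + 3)))² = (1064 + (½ + 4² - 1/4 - 2*4))² = (1064 + (½ + 16 - 1*¼ - 8))² = (1064 + (½ + 16 - ¼ - 8))² = (1064 + 33/4)² = (4289/4)² = 18395521/16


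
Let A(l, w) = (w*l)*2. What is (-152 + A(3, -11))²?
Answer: 47524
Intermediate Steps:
A(l, w) = 2*l*w (A(l, w) = (l*w)*2 = 2*l*w)
(-152 + A(3, -11))² = (-152 + 2*3*(-11))² = (-152 - 66)² = (-218)² = 47524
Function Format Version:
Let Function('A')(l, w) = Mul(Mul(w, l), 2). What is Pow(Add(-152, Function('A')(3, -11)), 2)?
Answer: 47524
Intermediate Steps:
Function('A')(l, w) = Mul(2, l, w) (Function('A')(l, w) = Mul(Mul(l, w), 2) = Mul(2, l, w))
Pow(Add(-152, Function('A')(3, -11)), 2) = Pow(Add(-152, Mul(2, 3, -11)), 2) = Pow(Add(-152, -66), 2) = Pow(-218, 2) = 47524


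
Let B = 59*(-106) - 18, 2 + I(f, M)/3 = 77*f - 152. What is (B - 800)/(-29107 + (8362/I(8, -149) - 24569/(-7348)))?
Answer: 3273798528/13469988113 ≈ 0.24304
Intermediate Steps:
I(f, M) = -462 + 231*f (I(f, M) = -6 + 3*(77*f - 152) = -6 + 3*(-152 + 77*f) = -6 + (-456 + 231*f) = -462 + 231*f)
B = -6272 (B = -6254 - 18 = -6272)
(B - 800)/(-29107 + (8362/I(8, -149) - 24569/(-7348))) = (-6272 - 800)/(-29107 + (8362/(-462 + 231*8) - 24569/(-7348))) = -7072/(-29107 + (8362/(-462 + 1848) - 24569*(-1/7348))) = -7072/(-29107 + (8362/1386 + 24569/7348)) = -7072/(-29107 + (8362*(1/1386) + 24569/7348)) = -7072/(-29107 + (4181/693 + 24569/7348)) = -7072/(-29107 + 4340755/462924) = -7072/(-13469988113/462924) = -7072*(-462924/13469988113) = 3273798528/13469988113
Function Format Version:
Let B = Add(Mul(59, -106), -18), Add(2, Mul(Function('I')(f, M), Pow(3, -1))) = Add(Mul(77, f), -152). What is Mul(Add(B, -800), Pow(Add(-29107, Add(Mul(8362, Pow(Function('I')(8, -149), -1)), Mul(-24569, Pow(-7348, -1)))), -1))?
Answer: Rational(3273798528, 13469988113) ≈ 0.24304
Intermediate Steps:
Function('I')(f, M) = Add(-462, Mul(231, f)) (Function('I')(f, M) = Add(-6, Mul(3, Add(Mul(77, f), -152))) = Add(-6, Mul(3, Add(-152, Mul(77, f)))) = Add(-6, Add(-456, Mul(231, f))) = Add(-462, Mul(231, f)))
B = -6272 (B = Add(-6254, -18) = -6272)
Mul(Add(B, -800), Pow(Add(-29107, Add(Mul(8362, Pow(Function('I')(8, -149), -1)), Mul(-24569, Pow(-7348, -1)))), -1)) = Mul(Add(-6272, -800), Pow(Add(-29107, Add(Mul(8362, Pow(Add(-462, Mul(231, 8)), -1)), Mul(-24569, Pow(-7348, -1)))), -1)) = Mul(-7072, Pow(Add(-29107, Add(Mul(8362, Pow(Add(-462, 1848), -1)), Mul(-24569, Rational(-1, 7348)))), -1)) = Mul(-7072, Pow(Add(-29107, Add(Mul(8362, Pow(1386, -1)), Rational(24569, 7348))), -1)) = Mul(-7072, Pow(Add(-29107, Add(Mul(8362, Rational(1, 1386)), Rational(24569, 7348))), -1)) = Mul(-7072, Pow(Add(-29107, Add(Rational(4181, 693), Rational(24569, 7348))), -1)) = Mul(-7072, Pow(Add(-29107, Rational(4340755, 462924)), -1)) = Mul(-7072, Pow(Rational(-13469988113, 462924), -1)) = Mul(-7072, Rational(-462924, 13469988113)) = Rational(3273798528, 13469988113)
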